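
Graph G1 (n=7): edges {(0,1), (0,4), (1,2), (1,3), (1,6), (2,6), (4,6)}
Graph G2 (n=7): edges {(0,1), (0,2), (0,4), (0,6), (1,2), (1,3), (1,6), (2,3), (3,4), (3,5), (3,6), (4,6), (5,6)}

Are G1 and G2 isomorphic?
No, not isomorphic

The graphs are NOT isomorphic.

Degrees in G1: deg(0)=2, deg(1)=4, deg(2)=2, deg(3)=1, deg(4)=2, deg(5)=0, deg(6)=3.
Sorted degree sequence of G1: [4, 3, 2, 2, 2, 1, 0].
Degrees in G2: deg(0)=4, deg(1)=4, deg(2)=3, deg(3)=5, deg(4)=3, deg(5)=2, deg(6)=5.
Sorted degree sequence of G2: [5, 5, 4, 4, 3, 3, 2].
The (sorted) degree sequence is an isomorphism invariant, so since G1 and G2 have different degree sequences they cannot be isomorphic.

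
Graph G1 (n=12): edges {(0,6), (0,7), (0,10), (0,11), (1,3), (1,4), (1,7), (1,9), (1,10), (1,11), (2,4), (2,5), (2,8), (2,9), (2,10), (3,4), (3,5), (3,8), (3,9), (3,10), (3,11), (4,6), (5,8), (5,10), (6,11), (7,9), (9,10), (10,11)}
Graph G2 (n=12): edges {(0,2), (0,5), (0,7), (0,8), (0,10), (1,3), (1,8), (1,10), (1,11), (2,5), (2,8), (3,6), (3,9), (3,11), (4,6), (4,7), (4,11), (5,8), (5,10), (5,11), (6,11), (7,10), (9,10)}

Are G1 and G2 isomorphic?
No, not isomorphic

The graphs are NOT isomorphic.

Counting triangles (3-cliques): G1 has 16, G2 has 9.
Triangle count is an isomorphism invariant, so differing triangle counts rule out isomorphism.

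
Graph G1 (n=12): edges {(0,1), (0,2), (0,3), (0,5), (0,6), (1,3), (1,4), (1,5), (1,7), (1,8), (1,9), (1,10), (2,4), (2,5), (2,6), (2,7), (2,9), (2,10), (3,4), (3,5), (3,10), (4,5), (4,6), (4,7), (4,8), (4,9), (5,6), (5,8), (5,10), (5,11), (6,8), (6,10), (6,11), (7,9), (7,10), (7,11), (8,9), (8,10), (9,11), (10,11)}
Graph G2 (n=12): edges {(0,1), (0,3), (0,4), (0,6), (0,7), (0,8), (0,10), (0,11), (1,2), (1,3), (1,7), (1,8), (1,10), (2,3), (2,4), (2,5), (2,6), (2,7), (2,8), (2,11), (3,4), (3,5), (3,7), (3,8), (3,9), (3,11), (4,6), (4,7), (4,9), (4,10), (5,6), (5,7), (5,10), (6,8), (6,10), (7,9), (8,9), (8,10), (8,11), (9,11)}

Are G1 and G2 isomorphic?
Yes, isomorphic

The graphs are isomorphic.
One valid mapping φ: V(G1) → V(G2): 0→9, 1→8, 2→4, 3→11, 4→0, 5→3, 6→7, 7→6, 8→1, 9→10, 10→2, 11→5

Verify φ preserves adjacency — for each edge of G1, its image is an edge of G2:
  (0,1) → (φ(0),φ(1)) = (8,9) ∈ E(G2) ✓
  (0,2) → (φ(0),φ(2)) = (4,9) ∈ E(G2) ✓
  (0,3) → (φ(0),φ(3)) = (9,11) ∈ E(G2) ✓
  (0,5) → (φ(0),φ(5)) = (3,9) ∈ E(G2) ✓
  (0,6) → (φ(0),φ(6)) = (7,9) ∈ E(G2) ✓
  (1,3) → (φ(1),φ(3)) = (8,11) ∈ E(G2) ✓
  (1,4) → (φ(1),φ(4)) = (0,8) ∈ E(G2) ✓
  (1,5) → (φ(1),φ(5)) = (3,8) ∈ E(G2) ✓
  (1,7) → (φ(1),φ(7)) = (6,8) ∈ E(G2) ✓
  (1,8) → (φ(1),φ(8)) = (1,8) ∈ E(G2) ✓
  (1,9) → (φ(1),φ(9)) = (8,10) ∈ E(G2) ✓
  (1,10) → (φ(1),φ(10)) = (2,8) ∈ E(G2) ✓
  (2,4) → (φ(2),φ(4)) = (0,4) ∈ E(G2) ✓
  (2,5) → (φ(2),φ(5)) = (3,4) ∈ E(G2) ✓
  (2,6) → (φ(2),φ(6)) = (4,7) ∈ E(G2) ✓
  (2,7) → (φ(2),φ(7)) = (4,6) ∈ E(G2) ✓
  (2,9) → (φ(2),φ(9)) = (4,10) ∈ E(G2) ✓
  (2,10) → (φ(2),φ(10)) = (2,4) ∈ E(G2) ✓
  (3,4) → (φ(3),φ(4)) = (0,11) ∈ E(G2) ✓
  (3,5) → (φ(3),φ(5)) = (3,11) ∈ E(G2) ✓
  (3,10) → (φ(3),φ(10)) = (2,11) ∈ E(G2) ✓
  (4,5) → (φ(4),φ(5)) = (0,3) ∈ E(G2) ✓
  (4,6) → (φ(4),φ(6)) = (0,7) ∈ E(G2) ✓
  (4,7) → (φ(4),φ(7)) = (0,6) ∈ E(G2) ✓
  (4,8) → (φ(4),φ(8)) = (0,1) ∈ E(G2) ✓
  (4,9) → (φ(4),φ(9)) = (0,10) ∈ E(G2) ✓
  (5,6) → (φ(5),φ(6)) = (3,7) ∈ E(G2) ✓
  (5,8) → (φ(5),φ(8)) = (1,3) ∈ E(G2) ✓
  (5,10) → (φ(5),φ(10)) = (2,3) ∈ E(G2) ✓
  (5,11) → (φ(5),φ(11)) = (3,5) ∈ E(G2) ✓
  (6,8) → (φ(6),φ(8)) = (1,7) ∈ E(G2) ✓
  (6,10) → (φ(6),φ(10)) = (2,7) ∈ E(G2) ✓
  (6,11) → (φ(6),φ(11)) = (5,7) ∈ E(G2) ✓
  (7,9) → (φ(7),φ(9)) = (6,10) ∈ E(G2) ✓
  (7,10) → (φ(7),φ(10)) = (2,6) ∈ E(G2) ✓
  (7,11) → (φ(7),φ(11)) = (5,6) ∈ E(G2) ✓
  (8,9) → (φ(8),φ(9)) = (1,10) ∈ E(G2) ✓
  (8,10) → (φ(8),φ(10)) = (1,2) ∈ E(G2) ✓
  (9,11) → (φ(9),φ(11)) = (5,10) ∈ E(G2) ✓
  (10,11) → (φ(10),φ(11)) = (2,5) ∈ E(G2) ✓
All 40 edges of G1 map to edges of G2, and |E(G1)| = |E(G2)| = 40, so φ is a bijection on edges as well as vertices. Hence G1 ≅ G2.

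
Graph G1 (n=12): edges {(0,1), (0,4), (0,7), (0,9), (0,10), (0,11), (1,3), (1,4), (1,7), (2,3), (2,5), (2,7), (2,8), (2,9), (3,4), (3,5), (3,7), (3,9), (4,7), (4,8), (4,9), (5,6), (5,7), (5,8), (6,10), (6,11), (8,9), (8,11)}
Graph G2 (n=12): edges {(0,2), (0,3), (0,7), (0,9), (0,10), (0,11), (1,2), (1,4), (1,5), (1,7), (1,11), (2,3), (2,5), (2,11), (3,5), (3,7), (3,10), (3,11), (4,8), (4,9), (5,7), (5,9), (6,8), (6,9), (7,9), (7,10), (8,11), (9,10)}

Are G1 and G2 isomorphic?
Yes, isomorphic

The graphs are isomorphic.
One valid mapping φ: V(G1) → V(G2): 0→9, 1→10, 2→2, 3→3, 4→7, 5→11, 6→8, 7→0, 8→1, 9→5, 10→6, 11→4

Verify φ preserves adjacency — for each edge of G1, its image is an edge of G2:
  (0,1) → (φ(0),φ(1)) = (9,10) ∈ E(G2) ✓
  (0,4) → (φ(0),φ(4)) = (7,9) ∈ E(G2) ✓
  (0,7) → (φ(0),φ(7)) = (0,9) ∈ E(G2) ✓
  (0,9) → (φ(0),φ(9)) = (5,9) ∈ E(G2) ✓
  (0,10) → (φ(0),φ(10)) = (6,9) ∈ E(G2) ✓
  (0,11) → (φ(0),φ(11)) = (4,9) ∈ E(G2) ✓
  (1,3) → (φ(1),φ(3)) = (3,10) ∈ E(G2) ✓
  (1,4) → (φ(1),φ(4)) = (7,10) ∈ E(G2) ✓
  (1,7) → (φ(1),φ(7)) = (0,10) ∈ E(G2) ✓
  (2,3) → (φ(2),φ(3)) = (2,3) ∈ E(G2) ✓
  (2,5) → (φ(2),φ(5)) = (2,11) ∈ E(G2) ✓
  (2,7) → (φ(2),φ(7)) = (0,2) ∈ E(G2) ✓
  (2,8) → (φ(2),φ(8)) = (1,2) ∈ E(G2) ✓
  (2,9) → (φ(2),φ(9)) = (2,5) ∈ E(G2) ✓
  (3,4) → (φ(3),φ(4)) = (3,7) ∈ E(G2) ✓
  (3,5) → (φ(3),φ(5)) = (3,11) ∈ E(G2) ✓
  (3,7) → (φ(3),φ(7)) = (0,3) ∈ E(G2) ✓
  (3,9) → (φ(3),φ(9)) = (3,5) ∈ E(G2) ✓
  (4,7) → (φ(4),φ(7)) = (0,7) ∈ E(G2) ✓
  (4,8) → (φ(4),φ(8)) = (1,7) ∈ E(G2) ✓
  (4,9) → (φ(4),φ(9)) = (5,7) ∈ E(G2) ✓
  (5,6) → (φ(5),φ(6)) = (8,11) ∈ E(G2) ✓
  (5,7) → (φ(5),φ(7)) = (0,11) ∈ E(G2) ✓
  (5,8) → (φ(5),φ(8)) = (1,11) ∈ E(G2) ✓
  (6,10) → (φ(6),φ(10)) = (6,8) ∈ E(G2) ✓
  (6,11) → (φ(6),φ(11)) = (4,8) ∈ E(G2) ✓
  (8,9) → (φ(8),φ(9)) = (1,5) ∈ E(G2) ✓
  (8,11) → (φ(8),φ(11)) = (1,4) ∈ E(G2) ✓
All 28 edges of G1 map to edges of G2, and |E(G1)| = |E(G2)| = 28, so φ is a bijection on edges as well as vertices. Hence G1 ≅ G2.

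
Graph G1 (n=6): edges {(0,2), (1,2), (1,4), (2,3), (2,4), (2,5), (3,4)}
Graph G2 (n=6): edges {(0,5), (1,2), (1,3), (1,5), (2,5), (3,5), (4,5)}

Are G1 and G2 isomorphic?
Yes, isomorphic

The graphs are isomorphic.
One valid mapping φ: V(G1) → V(G2): 0→0, 1→2, 2→5, 3→3, 4→1, 5→4

Verify φ preserves adjacency — for each edge of G1, its image is an edge of G2:
  (0,2) → (φ(0),φ(2)) = (0,5) ∈ E(G2) ✓
  (1,2) → (φ(1),φ(2)) = (2,5) ∈ E(G2) ✓
  (1,4) → (φ(1),φ(4)) = (1,2) ∈ E(G2) ✓
  (2,3) → (φ(2),φ(3)) = (3,5) ∈ E(G2) ✓
  (2,4) → (φ(2),φ(4)) = (1,5) ∈ E(G2) ✓
  (2,5) → (φ(2),φ(5)) = (4,5) ∈ E(G2) ✓
  (3,4) → (φ(3),φ(4)) = (1,3) ∈ E(G2) ✓
All 7 edges of G1 map to edges of G2, and |E(G1)| = |E(G2)| = 7, so φ is a bijection on edges as well as vertices. Hence G1 ≅ G2.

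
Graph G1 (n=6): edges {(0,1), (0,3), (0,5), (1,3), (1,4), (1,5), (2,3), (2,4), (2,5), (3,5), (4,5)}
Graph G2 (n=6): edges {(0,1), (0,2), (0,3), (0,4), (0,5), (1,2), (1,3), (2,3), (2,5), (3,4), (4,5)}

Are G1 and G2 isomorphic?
Yes, isomorphic

The graphs are isomorphic.
One valid mapping φ: V(G1) → V(G2): 0→1, 1→3, 2→5, 3→2, 4→4, 5→0

Verify φ preserves adjacency — for each edge of G1, its image is an edge of G2:
  (0,1) → (φ(0),φ(1)) = (1,3) ∈ E(G2) ✓
  (0,3) → (φ(0),φ(3)) = (1,2) ∈ E(G2) ✓
  (0,5) → (φ(0),φ(5)) = (0,1) ∈ E(G2) ✓
  (1,3) → (φ(1),φ(3)) = (2,3) ∈ E(G2) ✓
  (1,4) → (φ(1),φ(4)) = (3,4) ∈ E(G2) ✓
  (1,5) → (φ(1),φ(5)) = (0,3) ∈ E(G2) ✓
  (2,3) → (φ(2),φ(3)) = (2,5) ∈ E(G2) ✓
  (2,4) → (φ(2),φ(4)) = (4,5) ∈ E(G2) ✓
  (2,5) → (φ(2),φ(5)) = (0,5) ∈ E(G2) ✓
  (3,5) → (φ(3),φ(5)) = (0,2) ∈ E(G2) ✓
  (4,5) → (φ(4),φ(5)) = (0,4) ∈ E(G2) ✓
All 11 edges of G1 map to edges of G2, and |E(G1)| = |E(G2)| = 11, so φ is a bijection on edges as well as vertices. Hence G1 ≅ G2.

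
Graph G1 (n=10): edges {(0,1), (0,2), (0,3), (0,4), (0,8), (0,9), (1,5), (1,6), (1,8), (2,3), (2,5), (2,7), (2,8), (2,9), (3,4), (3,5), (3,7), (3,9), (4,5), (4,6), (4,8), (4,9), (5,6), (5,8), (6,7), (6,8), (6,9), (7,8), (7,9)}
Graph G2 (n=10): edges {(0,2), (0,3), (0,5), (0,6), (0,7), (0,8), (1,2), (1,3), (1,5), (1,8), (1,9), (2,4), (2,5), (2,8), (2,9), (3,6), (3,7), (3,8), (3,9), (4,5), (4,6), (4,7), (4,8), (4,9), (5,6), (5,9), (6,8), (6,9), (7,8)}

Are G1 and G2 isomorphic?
Yes, isomorphic

The graphs are isomorphic.
One valid mapping φ: V(G1) → V(G2): 0→4, 1→7, 2→2, 3→5, 4→6, 5→0, 6→3, 7→1, 8→8, 9→9

Verify φ preserves adjacency — for each edge of G1, its image is an edge of G2:
  (0,1) → (φ(0),φ(1)) = (4,7) ∈ E(G2) ✓
  (0,2) → (φ(0),φ(2)) = (2,4) ∈ E(G2) ✓
  (0,3) → (φ(0),φ(3)) = (4,5) ∈ E(G2) ✓
  (0,4) → (φ(0),φ(4)) = (4,6) ∈ E(G2) ✓
  (0,8) → (φ(0),φ(8)) = (4,8) ∈ E(G2) ✓
  (0,9) → (φ(0),φ(9)) = (4,9) ∈ E(G2) ✓
  (1,5) → (φ(1),φ(5)) = (0,7) ∈ E(G2) ✓
  (1,6) → (φ(1),φ(6)) = (3,7) ∈ E(G2) ✓
  (1,8) → (φ(1),φ(8)) = (7,8) ∈ E(G2) ✓
  (2,3) → (φ(2),φ(3)) = (2,5) ∈ E(G2) ✓
  (2,5) → (φ(2),φ(5)) = (0,2) ∈ E(G2) ✓
  (2,7) → (φ(2),φ(7)) = (1,2) ∈ E(G2) ✓
  (2,8) → (φ(2),φ(8)) = (2,8) ∈ E(G2) ✓
  (2,9) → (φ(2),φ(9)) = (2,9) ∈ E(G2) ✓
  (3,4) → (φ(3),φ(4)) = (5,6) ∈ E(G2) ✓
  (3,5) → (φ(3),φ(5)) = (0,5) ∈ E(G2) ✓
  (3,7) → (φ(3),φ(7)) = (1,5) ∈ E(G2) ✓
  (3,9) → (φ(3),φ(9)) = (5,9) ∈ E(G2) ✓
  (4,5) → (φ(4),φ(5)) = (0,6) ∈ E(G2) ✓
  (4,6) → (φ(4),φ(6)) = (3,6) ∈ E(G2) ✓
  (4,8) → (φ(4),φ(8)) = (6,8) ∈ E(G2) ✓
  (4,9) → (φ(4),φ(9)) = (6,9) ∈ E(G2) ✓
  (5,6) → (φ(5),φ(6)) = (0,3) ∈ E(G2) ✓
  (5,8) → (φ(5),φ(8)) = (0,8) ∈ E(G2) ✓
  (6,7) → (φ(6),φ(7)) = (1,3) ∈ E(G2) ✓
  (6,8) → (φ(6),φ(8)) = (3,8) ∈ E(G2) ✓
  (6,9) → (φ(6),φ(9)) = (3,9) ∈ E(G2) ✓
  (7,8) → (φ(7),φ(8)) = (1,8) ∈ E(G2) ✓
  (7,9) → (φ(7),φ(9)) = (1,9) ∈ E(G2) ✓
All 29 edges of G1 map to edges of G2, and |E(G1)| = |E(G2)| = 29, so φ is a bijection on edges as well as vertices. Hence G1 ≅ G2.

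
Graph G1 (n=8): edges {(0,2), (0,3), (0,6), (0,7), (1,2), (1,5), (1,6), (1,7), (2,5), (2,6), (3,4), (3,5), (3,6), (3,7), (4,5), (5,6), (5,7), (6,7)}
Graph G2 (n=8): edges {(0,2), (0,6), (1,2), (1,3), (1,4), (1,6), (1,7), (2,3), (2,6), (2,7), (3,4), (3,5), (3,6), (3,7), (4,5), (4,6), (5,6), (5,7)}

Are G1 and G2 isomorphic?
Yes, isomorphic

The graphs are isomorphic.
One valid mapping φ: V(G1) → V(G2): 0→7, 1→4, 2→5, 3→2, 4→0, 5→6, 6→3, 7→1

Verify φ preserves adjacency — for each edge of G1, its image is an edge of G2:
  (0,2) → (φ(0),φ(2)) = (5,7) ∈ E(G2) ✓
  (0,3) → (φ(0),φ(3)) = (2,7) ∈ E(G2) ✓
  (0,6) → (φ(0),φ(6)) = (3,7) ∈ E(G2) ✓
  (0,7) → (φ(0),φ(7)) = (1,7) ∈ E(G2) ✓
  (1,2) → (φ(1),φ(2)) = (4,5) ∈ E(G2) ✓
  (1,5) → (φ(1),φ(5)) = (4,6) ∈ E(G2) ✓
  (1,6) → (φ(1),φ(6)) = (3,4) ∈ E(G2) ✓
  (1,7) → (φ(1),φ(7)) = (1,4) ∈ E(G2) ✓
  (2,5) → (φ(2),φ(5)) = (5,6) ∈ E(G2) ✓
  (2,6) → (φ(2),φ(6)) = (3,5) ∈ E(G2) ✓
  (3,4) → (φ(3),φ(4)) = (0,2) ∈ E(G2) ✓
  (3,5) → (φ(3),φ(5)) = (2,6) ∈ E(G2) ✓
  (3,6) → (φ(3),φ(6)) = (2,3) ∈ E(G2) ✓
  (3,7) → (φ(3),φ(7)) = (1,2) ∈ E(G2) ✓
  (4,5) → (φ(4),φ(5)) = (0,6) ∈ E(G2) ✓
  (5,6) → (φ(5),φ(6)) = (3,6) ∈ E(G2) ✓
  (5,7) → (φ(5),φ(7)) = (1,6) ∈ E(G2) ✓
  (6,7) → (φ(6),φ(7)) = (1,3) ∈ E(G2) ✓
All 18 edges of G1 map to edges of G2, and |E(G1)| = |E(G2)| = 18, so φ is a bijection on edges as well as vertices. Hence G1 ≅ G2.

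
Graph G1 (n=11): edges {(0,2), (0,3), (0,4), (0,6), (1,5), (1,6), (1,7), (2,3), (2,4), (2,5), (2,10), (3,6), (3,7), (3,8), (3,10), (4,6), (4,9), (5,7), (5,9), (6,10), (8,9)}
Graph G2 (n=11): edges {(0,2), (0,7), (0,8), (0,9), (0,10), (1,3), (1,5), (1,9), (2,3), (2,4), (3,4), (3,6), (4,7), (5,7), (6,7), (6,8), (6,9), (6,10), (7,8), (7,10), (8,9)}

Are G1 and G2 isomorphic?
Yes, isomorphic

The graphs are isomorphic.
One valid mapping φ: V(G1) → V(G2): 0→8, 1→2, 2→6, 3→7, 4→9, 5→3, 6→0, 7→4, 8→5, 9→1, 10→10

Verify φ preserves adjacency — for each edge of G1, its image is an edge of G2:
  (0,2) → (φ(0),φ(2)) = (6,8) ∈ E(G2) ✓
  (0,3) → (φ(0),φ(3)) = (7,8) ∈ E(G2) ✓
  (0,4) → (φ(0),φ(4)) = (8,9) ∈ E(G2) ✓
  (0,6) → (φ(0),φ(6)) = (0,8) ∈ E(G2) ✓
  (1,5) → (φ(1),φ(5)) = (2,3) ∈ E(G2) ✓
  (1,6) → (φ(1),φ(6)) = (0,2) ∈ E(G2) ✓
  (1,7) → (φ(1),φ(7)) = (2,4) ∈ E(G2) ✓
  (2,3) → (φ(2),φ(3)) = (6,7) ∈ E(G2) ✓
  (2,4) → (φ(2),φ(4)) = (6,9) ∈ E(G2) ✓
  (2,5) → (φ(2),φ(5)) = (3,6) ∈ E(G2) ✓
  (2,10) → (φ(2),φ(10)) = (6,10) ∈ E(G2) ✓
  (3,6) → (φ(3),φ(6)) = (0,7) ∈ E(G2) ✓
  (3,7) → (φ(3),φ(7)) = (4,7) ∈ E(G2) ✓
  (3,8) → (φ(3),φ(8)) = (5,7) ∈ E(G2) ✓
  (3,10) → (φ(3),φ(10)) = (7,10) ∈ E(G2) ✓
  (4,6) → (φ(4),φ(6)) = (0,9) ∈ E(G2) ✓
  (4,9) → (φ(4),φ(9)) = (1,9) ∈ E(G2) ✓
  (5,7) → (φ(5),φ(7)) = (3,4) ∈ E(G2) ✓
  (5,9) → (φ(5),φ(9)) = (1,3) ∈ E(G2) ✓
  (6,10) → (φ(6),φ(10)) = (0,10) ∈ E(G2) ✓
  (8,9) → (φ(8),φ(9)) = (1,5) ∈ E(G2) ✓
All 21 edges of G1 map to edges of G2, and |E(G1)| = |E(G2)| = 21, so φ is a bijection on edges as well as vertices. Hence G1 ≅ G2.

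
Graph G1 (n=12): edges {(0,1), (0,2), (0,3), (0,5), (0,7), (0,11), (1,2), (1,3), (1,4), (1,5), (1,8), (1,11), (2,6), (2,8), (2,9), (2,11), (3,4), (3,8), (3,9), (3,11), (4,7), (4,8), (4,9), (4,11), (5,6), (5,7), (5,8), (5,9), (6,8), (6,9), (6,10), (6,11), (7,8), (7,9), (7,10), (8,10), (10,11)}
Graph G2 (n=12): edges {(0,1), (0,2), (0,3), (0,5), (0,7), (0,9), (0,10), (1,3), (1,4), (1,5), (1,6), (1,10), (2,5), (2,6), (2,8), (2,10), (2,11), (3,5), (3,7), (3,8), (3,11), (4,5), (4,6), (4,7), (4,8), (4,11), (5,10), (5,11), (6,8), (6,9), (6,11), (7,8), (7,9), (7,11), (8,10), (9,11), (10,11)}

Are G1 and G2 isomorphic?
Yes, isomorphic

The graphs are isomorphic.
One valid mapping φ: V(G1) → V(G2): 0→1, 1→5, 2→3, 3→10, 4→2, 5→4, 6→7, 7→6, 8→11, 9→8, 10→9, 11→0

Verify φ preserves adjacency — for each edge of G1, its image is an edge of G2:
  (0,1) → (φ(0),φ(1)) = (1,5) ∈ E(G2) ✓
  (0,2) → (φ(0),φ(2)) = (1,3) ∈ E(G2) ✓
  (0,3) → (φ(0),φ(3)) = (1,10) ∈ E(G2) ✓
  (0,5) → (φ(0),φ(5)) = (1,4) ∈ E(G2) ✓
  (0,7) → (φ(0),φ(7)) = (1,6) ∈ E(G2) ✓
  (0,11) → (φ(0),φ(11)) = (0,1) ∈ E(G2) ✓
  (1,2) → (φ(1),φ(2)) = (3,5) ∈ E(G2) ✓
  (1,3) → (φ(1),φ(3)) = (5,10) ∈ E(G2) ✓
  (1,4) → (φ(1),φ(4)) = (2,5) ∈ E(G2) ✓
  (1,5) → (φ(1),φ(5)) = (4,5) ∈ E(G2) ✓
  (1,8) → (φ(1),φ(8)) = (5,11) ∈ E(G2) ✓
  (1,11) → (φ(1),φ(11)) = (0,5) ∈ E(G2) ✓
  (2,6) → (φ(2),φ(6)) = (3,7) ∈ E(G2) ✓
  (2,8) → (φ(2),φ(8)) = (3,11) ∈ E(G2) ✓
  (2,9) → (φ(2),φ(9)) = (3,8) ∈ E(G2) ✓
  (2,11) → (φ(2),φ(11)) = (0,3) ∈ E(G2) ✓
  (3,4) → (φ(3),φ(4)) = (2,10) ∈ E(G2) ✓
  (3,8) → (φ(3),φ(8)) = (10,11) ∈ E(G2) ✓
  (3,9) → (φ(3),φ(9)) = (8,10) ∈ E(G2) ✓
  (3,11) → (φ(3),φ(11)) = (0,10) ∈ E(G2) ✓
  (4,7) → (φ(4),φ(7)) = (2,6) ∈ E(G2) ✓
  (4,8) → (φ(4),φ(8)) = (2,11) ∈ E(G2) ✓
  (4,9) → (φ(4),φ(9)) = (2,8) ∈ E(G2) ✓
  (4,11) → (φ(4),φ(11)) = (0,2) ∈ E(G2) ✓
  (5,6) → (φ(5),φ(6)) = (4,7) ∈ E(G2) ✓
  (5,7) → (φ(5),φ(7)) = (4,6) ∈ E(G2) ✓
  (5,8) → (φ(5),φ(8)) = (4,11) ∈ E(G2) ✓
  (5,9) → (φ(5),φ(9)) = (4,8) ∈ E(G2) ✓
  (6,8) → (φ(6),φ(8)) = (7,11) ∈ E(G2) ✓
  (6,9) → (φ(6),φ(9)) = (7,8) ∈ E(G2) ✓
  (6,10) → (φ(6),φ(10)) = (7,9) ∈ E(G2) ✓
  (6,11) → (φ(6),φ(11)) = (0,7) ∈ E(G2) ✓
  (7,8) → (φ(7),φ(8)) = (6,11) ∈ E(G2) ✓
  (7,9) → (φ(7),φ(9)) = (6,8) ∈ E(G2) ✓
  (7,10) → (φ(7),φ(10)) = (6,9) ∈ E(G2) ✓
  (8,10) → (φ(8),φ(10)) = (9,11) ∈ E(G2) ✓
  (10,11) → (φ(10),φ(11)) = (0,9) ∈ E(G2) ✓
All 37 edges of G1 map to edges of G2, and |E(G1)| = |E(G2)| = 37, so φ is a bijection on edges as well as vertices. Hence G1 ≅ G2.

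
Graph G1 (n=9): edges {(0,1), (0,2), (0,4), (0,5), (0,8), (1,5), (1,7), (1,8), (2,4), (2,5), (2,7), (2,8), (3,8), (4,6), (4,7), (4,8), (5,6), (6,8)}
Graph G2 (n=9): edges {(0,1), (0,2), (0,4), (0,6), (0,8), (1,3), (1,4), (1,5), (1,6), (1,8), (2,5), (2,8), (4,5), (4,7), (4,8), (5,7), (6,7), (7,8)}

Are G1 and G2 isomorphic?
Yes, isomorphic

The graphs are isomorphic.
One valid mapping φ: V(G1) → V(G2): 0→4, 1→5, 2→8, 3→3, 4→0, 5→7, 6→6, 7→2, 8→1

Verify φ preserves adjacency — for each edge of G1, its image is an edge of G2:
  (0,1) → (φ(0),φ(1)) = (4,5) ∈ E(G2) ✓
  (0,2) → (φ(0),φ(2)) = (4,8) ∈ E(G2) ✓
  (0,4) → (φ(0),φ(4)) = (0,4) ∈ E(G2) ✓
  (0,5) → (φ(0),φ(5)) = (4,7) ∈ E(G2) ✓
  (0,8) → (φ(0),φ(8)) = (1,4) ∈ E(G2) ✓
  (1,5) → (φ(1),φ(5)) = (5,7) ∈ E(G2) ✓
  (1,7) → (φ(1),φ(7)) = (2,5) ∈ E(G2) ✓
  (1,8) → (φ(1),φ(8)) = (1,5) ∈ E(G2) ✓
  (2,4) → (φ(2),φ(4)) = (0,8) ∈ E(G2) ✓
  (2,5) → (φ(2),φ(5)) = (7,8) ∈ E(G2) ✓
  (2,7) → (φ(2),φ(7)) = (2,8) ∈ E(G2) ✓
  (2,8) → (φ(2),φ(8)) = (1,8) ∈ E(G2) ✓
  (3,8) → (φ(3),φ(8)) = (1,3) ∈ E(G2) ✓
  (4,6) → (φ(4),φ(6)) = (0,6) ∈ E(G2) ✓
  (4,7) → (φ(4),φ(7)) = (0,2) ∈ E(G2) ✓
  (4,8) → (φ(4),φ(8)) = (0,1) ∈ E(G2) ✓
  (5,6) → (φ(5),φ(6)) = (6,7) ∈ E(G2) ✓
  (6,8) → (φ(6),φ(8)) = (1,6) ∈ E(G2) ✓
All 18 edges of G1 map to edges of G2, and |E(G1)| = |E(G2)| = 18, so φ is a bijection on edges as well as vertices. Hence G1 ≅ G2.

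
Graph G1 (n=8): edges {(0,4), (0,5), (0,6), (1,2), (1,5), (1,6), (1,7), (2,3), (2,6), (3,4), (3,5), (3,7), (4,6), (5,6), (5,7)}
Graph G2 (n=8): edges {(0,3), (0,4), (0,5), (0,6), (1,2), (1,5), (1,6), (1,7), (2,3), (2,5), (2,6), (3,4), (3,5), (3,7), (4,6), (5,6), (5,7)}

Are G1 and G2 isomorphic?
No, not isomorphic

The graphs are NOT isomorphic.

Counting edges: G1 has 15 edge(s); G2 has 17 edge(s).
Edge count is an isomorphism invariant (a bijection on vertices induces a bijection on edges), so differing edge counts rule out isomorphism.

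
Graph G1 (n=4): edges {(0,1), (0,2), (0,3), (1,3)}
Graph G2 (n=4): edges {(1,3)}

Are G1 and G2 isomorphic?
No, not isomorphic

The graphs are NOT isomorphic.

Connected components of G1: 1 component(s) with vertex sets [[0, 1, 2, 3]], sizes [4].
Connected components of G2: 3 component(s) with vertex sets [[0], [2], [1, 3]], sizes [1, 1, 2].
The number of connected components (and the multiset of component sizes) is an isomorphism invariant — an isomorphism maps each component of G1 bijectively onto a component of G2. Since G1 has 1 component(s) and G2 has 3, they cannot be isomorphic.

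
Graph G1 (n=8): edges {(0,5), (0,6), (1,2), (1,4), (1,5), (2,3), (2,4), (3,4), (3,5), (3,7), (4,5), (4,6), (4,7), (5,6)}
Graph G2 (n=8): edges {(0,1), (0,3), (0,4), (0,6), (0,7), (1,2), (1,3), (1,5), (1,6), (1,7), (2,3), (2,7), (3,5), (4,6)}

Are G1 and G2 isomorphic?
Yes, isomorphic

The graphs are isomorphic.
One valid mapping φ: V(G1) → V(G2): 0→4, 1→7, 2→2, 3→3, 4→1, 5→0, 6→6, 7→5

Verify φ preserves adjacency — for each edge of G1, its image is an edge of G2:
  (0,5) → (φ(0),φ(5)) = (0,4) ∈ E(G2) ✓
  (0,6) → (φ(0),φ(6)) = (4,6) ∈ E(G2) ✓
  (1,2) → (φ(1),φ(2)) = (2,7) ∈ E(G2) ✓
  (1,4) → (φ(1),φ(4)) = (1,7) ∈ E(G2) ✓
  (1,5) → (φ(1),φ(5)) = (0,7) ∈ E(G2) ✓
  (2,3) → (φ(2),φ(3)) = (2,3) ∈ E(G2) ✓
  (2,4) → (φ(2),φ(4)) = (1,2) ∈ E(G2) ✓
  (3,4) → (φ(3),φ(4)) = (1,3) ∈ E(G2) ✓
  (3,5) → (φ(3),φ(5)) = (0,3) ∈ E(G2) ✓
  (3,7) → (φ(3),φ(7)) = (3,5) ∈ E(G2) ✓
  (4,5) → (φ(4),φ(5)) = (0,1) ∈ E(G2) ✓
  (4,6) → (φ(4),φ(6)) = (1,6) ∈ E(G2) ✓
  (4,7) → (φ(4),φ(7)) = (1,5) ∈ E(G2) ✓
  (5,6) → (φ(5),φ(6)) = (0,6) ∈ E(G2) ✓
All 14 edges of G1 map to edges of G2, and |E(G1)| = |E(G2)| = 14, so φ is a bijection on edges as well as vertices. Hence G1 ≅ G2.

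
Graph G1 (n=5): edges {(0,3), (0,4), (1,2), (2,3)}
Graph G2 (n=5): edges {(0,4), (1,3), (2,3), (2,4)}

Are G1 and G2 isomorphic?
Yes, isomorphic

The graphs are isomorphic.
One valid mapping φ: V(G1) → V(G2): 0→4, 1→1, 2→3, 3→2, 4→0

Verify φ preserves adjacency — for each edge of G1, its image is an edge of G2:
  (0,3) → (φ(0),φ(3)) = (2,4) ∈ E(G2) ✓
  (0,4) → (φ(0),φ(4)) = (0,4) ∈ E(G2) ✓
  (1,2) → (φ(1),φ(2)) = (1,3) ∈ E(G2) ✓
  (2,3) → (φ(2),φ(3)) = (2,3) ∈ E(G2) ✓
All 4 edges of G1 map to edges of G2, and |E(G1)| = |E(G2)| = 4, so φ is a bijection on edges as well as vertices. Hence G1 ≅ G2.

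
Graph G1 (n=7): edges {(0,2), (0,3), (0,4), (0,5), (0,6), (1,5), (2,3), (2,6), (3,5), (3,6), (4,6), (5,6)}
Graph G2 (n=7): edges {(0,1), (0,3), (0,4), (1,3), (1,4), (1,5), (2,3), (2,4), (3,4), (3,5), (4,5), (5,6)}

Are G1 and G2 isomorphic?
Yes, isomorphic

The graphs are isomorphic.
One valid mapping φ: V(G1) → V(G2): 0→3, 1→6, 2→0, 3→1, 4→2, 5→5, 6→4

Verify φ preserves adjacency — for each edge of G1, its image is an edge of G2:
  (0,2) → (φ(0),φ(2)) = (0,3) ∈ E(G2) ✓
  (0,3) → (φ(0),φ(3)) = (1,3) ∈ E(G2) ✓
  (0,4) → (φ(0),φ(4)) = (2,3) ∈ E(G2) ✓
  (0,5) → (φ(0),φ(5)) = (3,5) ∈ E(G2) ✓
  (0,6) → (φ(0),φ(6)) = (3,4) ∈ E(G2) ✓
  (1,5) → (φ(1),φ(5)) = (5,6) ∈ E(G2) ✓
  (2,3) → (φ(2),φ(3)) = (0,1) ∈ E(G2) ✓
  (2,6) → (φ(2),φ(6)) = (0,4) ∈ E(G2) ✓
  (3,5) → (φ(3),φ(5)) = (1,5) ∈ E(G2) ✓
  (3,6) → (φ(3),φ(6)) = (1,4) ∈ E(G2) ✓
  (4,6) → (φ(4),φ(6)) = (2,4) ∈ E(G2) ✓
  (5,6) → (φ(5),φ(6)) = (4,5) ∈ E(G2) ✓
All 12 edges of G1 map to edges of G2, and |E(G1)| = |E(G2)| = 12, so φ is a bijection on edges as well as vertices. Hence G1 ≅ G2.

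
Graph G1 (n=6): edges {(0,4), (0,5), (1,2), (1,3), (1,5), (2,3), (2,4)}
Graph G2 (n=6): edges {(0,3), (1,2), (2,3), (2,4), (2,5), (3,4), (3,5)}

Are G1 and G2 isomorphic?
No, not isomorphic

The graphs are NOT isomorphic.

Counting triangles (3-cliques): G1 has 1, G2 has 2.
Triangle count is an isomorphism invariant, so differing triangle counts rule out isomorphism.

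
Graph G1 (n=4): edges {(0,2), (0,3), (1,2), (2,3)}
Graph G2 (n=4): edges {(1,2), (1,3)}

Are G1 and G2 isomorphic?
No, not isomorphic

The graphs are NOT isomorphic.

Counting triangles (3-cliques): G1 has 1, G2 has 0.
Triangle count is an isomorphism invariant, so differing triangle counts rule out isomorphism.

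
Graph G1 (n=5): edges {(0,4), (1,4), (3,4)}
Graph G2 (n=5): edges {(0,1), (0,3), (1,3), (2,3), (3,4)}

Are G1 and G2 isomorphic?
No, not isomorphic

The graphs are NOT isomorphic.

Counting triangles (3-cliques): G1 has 0, G2 has 1.
Triangle count is an isomorphism invariant, so differing triangle counts rule out isomorphism.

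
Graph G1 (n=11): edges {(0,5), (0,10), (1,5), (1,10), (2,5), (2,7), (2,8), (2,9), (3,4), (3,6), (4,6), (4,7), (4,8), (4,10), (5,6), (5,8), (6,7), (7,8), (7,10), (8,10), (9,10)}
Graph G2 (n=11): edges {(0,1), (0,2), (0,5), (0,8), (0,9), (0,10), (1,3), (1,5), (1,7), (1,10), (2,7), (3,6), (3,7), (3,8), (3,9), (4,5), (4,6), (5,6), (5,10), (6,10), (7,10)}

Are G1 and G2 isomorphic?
Yes, isomorphic

The graphs are isomorphic.
One valid mapping φ: V(G1) → V(G2): 0→9, 1→8, 2→7, 3→4, 4→5, 5→3, 6→6, 7→10, 8→1, 9→2, 10→0

Verify φ preserves adjacency — for each edge of G1, its image is an edge of G2:
  (0,5) → (φ(0),φ(5)) = (3,9) ∈ E(G2) ✓
  (0,10) → (φ(0),φ(10)) = (0,9) ∈ E(G2) ✓
  (1,5) → (φ(1),φ(5)) = (3,8) ∈ E(G2) ✓
  (1,10) → (φ(1),φ(10)) = (0,8) ∈ E(G2) ✓
  (2,5) → (φ(2),φ(5)) = (3,7) ∈ E(G2) ✓
  (2,7) → (φ(2),φ(7)) = (7,10) ∈ E(G2) ✓
  (2,8) → (φ(2),φ(8)) = (1,7) ∈ E(G2) ✓
  (2,9) → (φ(2),φ(9)) = (2,7) ∈ E(G2) ✓
  (3,4) → (φ(3),φ(4)) = (4,5) ∈ E(G2) ✓
  (3,6) → (φ(3),φ(6)) = (4,6) ∈ E(G2) ✓
  (4,6) → (φ(4),φ(6)) = (5,6) ∈ E(G2) ✓
  (4,7) → (φ(4),φ(7)) = (5,10) ∈ E(G2) ✓
  (4,8) → (φ(4),φ(8)) = (1,5) ∈ E(G2) ✓
  (4,10) → (φ(4),φ(10)) = (0,5) ∈ E(G2) ✓
  (5,6) → (φ(5),φ(6)) = (3,6) ∈ E(G2) ✓
  (5,8) → (φ(5),φ(8)) = (1,3) ∈ E(G2) ✓
  (6,7) → (φ(6),φ(7)) = (6,10) ∈ E(G2) ✓
  (7,8) → (φ(7),φ(8)) = (1,10) ∈ E(G2) ✓
  (7,10) → (φ(7),φ(10)) = (0,10) ∈ E(G2) ✓
  (8,10) → (φ(8),φ(10)) = (0,1) ∈ E(G2) ✓
  (9,10) → (φ(9),φ(10)) = (0,2) ∈ E(G2) ✓
All 21 edges of G1 map to edges of G2, and |E(G1)| = |E(G2)| = 21, so φ is a bijection on edges as well as vertices. Hence G1 ≅ G2.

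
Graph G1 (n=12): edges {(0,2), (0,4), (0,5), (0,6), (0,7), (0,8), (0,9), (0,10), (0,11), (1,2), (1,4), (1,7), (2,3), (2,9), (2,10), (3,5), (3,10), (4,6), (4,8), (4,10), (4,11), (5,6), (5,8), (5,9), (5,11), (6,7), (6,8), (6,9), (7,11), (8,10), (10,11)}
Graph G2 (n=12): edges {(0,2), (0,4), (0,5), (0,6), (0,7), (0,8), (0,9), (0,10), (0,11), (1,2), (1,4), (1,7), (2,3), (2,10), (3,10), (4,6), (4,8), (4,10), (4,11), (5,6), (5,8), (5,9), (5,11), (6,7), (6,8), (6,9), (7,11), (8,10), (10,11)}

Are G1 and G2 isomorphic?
No, not isomorphic

The graphs are NOT isomorphic.

Counting edges: G1 has 31 edge(s); G2 has 29 edge(s).
Edge count is an isomorphism invariant (a bijection on vertices induces a bijection on edges), so differing edge counts rule out isomorphism.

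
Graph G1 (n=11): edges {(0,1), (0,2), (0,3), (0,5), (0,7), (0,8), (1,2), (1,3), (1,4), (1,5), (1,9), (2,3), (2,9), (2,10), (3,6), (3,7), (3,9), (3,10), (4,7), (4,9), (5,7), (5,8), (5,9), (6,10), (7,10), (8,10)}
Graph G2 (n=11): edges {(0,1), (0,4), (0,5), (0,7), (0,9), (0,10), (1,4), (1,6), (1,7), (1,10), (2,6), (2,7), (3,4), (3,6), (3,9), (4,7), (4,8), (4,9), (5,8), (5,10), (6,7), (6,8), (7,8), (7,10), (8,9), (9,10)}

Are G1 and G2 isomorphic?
Yes, isomorphic

The graphs are isomorphic.
One valid mapping φ: V(G1) → V(G2): 0→4, 1→0, 2→1, 3→7, 4→5, 5→9, 6→2, 7→8, 8→3, 9→10, 10→6

Verify φ preserves adjacency — for each edge of G1, its image is an edge of G2:
  (0,1) → (φ(0),φ(1)) = (0,4) ∈ E(G2) ✓
  (0,2) → (φ(0),φ(2)) = (1,4) ∈ E(G2) ✓
  (0,3) → (φ(0),φ(3)) = (4,7) ∈ E(G2) ✓
  (0,5) → (φ(0),φ(5)) = (4,9) ∈ E(G2) ✓
  (0,7) → (φ(0),φ(7)) = (4,8) ∈ E(G2) ✓
  (0,8) → (φ(0),φ(8)) = (3,4) ∈ E(G2) ✓
  (1,2) → (φ(1),φ(2)) = (0,1) ∈ E(G2) ✓
  (1,3) → (φ(1),φ(3)) = (0,7) ∈ E(G2) ✓
  (1,4) → (φ(1),φ(4)) = (0,5) ∈ E(G2) ✓
  (1,5) → (φ(1),φ(5)) = (0,9) ∈ E(G2) ✓
  (1,9) → (φ(1),φ(9)) = (0,10) ∈ E(G2) ✓
  (2,3) → (φ(2),φ(3)) = (1,7) ∈ E(G2) ✓
  (2,9) → (φ(2),φ(9)) = (1,10) ∈ E(G2) ✓
  (2,10) → (φ(2),φ(10)) = (1,6) ∈ E(G2) ✓
  (3,6) → (φ(3),φ(6)) = (2,7) ∈ E(G2) ✓
  (3,7) → (φ(3),φ(7)) = (7,8) ∈ E(G2) ✓
  (3,9) → (φ(3),φ(9)) = (7,10) ∈ E(G2) ✓
  (3,10) → (φ(3),φ(10)) = (6,7) ∈ E(G2) ✓
  (4,7) → (φ(4),φ(7)) = (5,8) ∈ E(G2) ✓
  (4,9) → (φ(4),φ(9)) = (5,10) ∈ E(G2) ✓
  (5,7) → (φ(5),φ(7)) = (8,9) ∈ E(G2) ✓
  (5,8) → (φ(5),φ(8)) = (3,9) ∈ E(G2) ✓
  (5,9) → (φ(5),φ(9)) = (9,10) ∈ E(G2) ✓
  (6,10) → (φ(6),φ(10)) = (2,6) ∈ E(G2) ✓
  (7,10) → (φ(7),φ(10)) = (6,8) ∈ E(G2) ✓
  (8,10) → (φ(8),φ(10)) = (3,6) ∈ E(G2) ✓
All 26 edges of G1 map to edges of G2, and |E(G1)| = |E(G2)| = 26, so φ is a bijection on edges as well as vertices. Hence G1 ≅ G2.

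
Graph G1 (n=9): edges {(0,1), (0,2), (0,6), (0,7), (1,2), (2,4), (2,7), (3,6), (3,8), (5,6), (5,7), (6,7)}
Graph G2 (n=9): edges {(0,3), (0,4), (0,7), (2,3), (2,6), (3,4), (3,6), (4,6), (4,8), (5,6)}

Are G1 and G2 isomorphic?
No, not isomorphic

The graphs are NOT isomorphic.

Connected components of G1: 1 component(s) with vertex sets [[0, 1, 2, 3, 4, 5, 6, 7, 8]], sizes [9].
Connected components of G2: 2 component(s) with vertex sets [[1], [0, 2, 3, 4, 5, 6, 7, 8]], sizes [1, 8].
The number of connected components (and the multiset of component sizes) is an isomorphism invariant — an isomorphism maps each component of G1 bijectively onto a component of G2. Since G1 has 1 component(s) and G2 has 2, they cannot be isomorphic.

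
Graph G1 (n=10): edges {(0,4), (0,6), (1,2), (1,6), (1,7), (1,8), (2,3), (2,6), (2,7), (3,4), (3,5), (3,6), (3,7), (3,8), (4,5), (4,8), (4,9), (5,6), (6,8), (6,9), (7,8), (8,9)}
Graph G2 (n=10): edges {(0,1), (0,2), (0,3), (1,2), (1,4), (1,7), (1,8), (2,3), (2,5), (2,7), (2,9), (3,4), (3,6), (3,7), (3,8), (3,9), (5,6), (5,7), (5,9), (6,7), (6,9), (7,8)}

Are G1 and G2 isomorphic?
Yes, isomorphic

The graphs are isomorphic.
One valid mapping φ: V(G1) → V(G2): 0→4, 1→9, 2→6, 3→7, 4→1, 5→8, 6→3, 7→5, 8→2, 9→0

Verify φ preserves adjacency — for each edge of G1, its image is an edge of G2:
  (0,4) → (φ(0),φ(4)) = (1,4) ∈ E(G2) ✓
  (0,6) → (φ(0),φ(6)) = (3,4) ∈ E(G2) ✓
  (1,2) → (φ(1),φ(2)) = (6,9) ∈ E(G2) ✓
  (1,6) → (φ(1),φ(6)) = (3,9) ∈ E(G2) ✓
  (1,7) → (φ(1),φ(7)) = (5,9) ∈ E(G2) ✓
  (1,8) → (φ(1),φ(8)) = (2,9) ∈ E(G2) ✓
  (2,3) → (φ(2),φ(3)) = (6,7) ∈ E(G2) ✓
  (2,6) → (φ(2),φ(6)) = (3,6) ∈ E(G2) ✓
  (2,7) → (φ(2),φ(7)) = (5,6) ∈ E(G2) ✓
  (3,4) → (φ(3),φ(4)) = (1,7) ∈ E(G2) ✓
  (3,5) → (φ(3),φ(5)) = (7,8) ∈ E(G2) ✓
  (3,6) → (φ(3),φ(6)) = (3,7) ∈ E(G2) ✓
  (3,7) → (φ(3),φ(7)) = (5,7) ∈ E(G2) ✓
  (3,8) → (φ(3),φ(8)) = (2,7) ∈ E(G2) ✓
  (4,5) → (φ(4),φ(5)) = (1,8) ∈ E(G2) ✓
  (4,8) → (φ(4),φ(8)) = (1,2) ∈ E(G2) ✓
  (4,9) → (φ(4),φ(9)) = (0,1) ∈ E(G2) ✓
  (5,6) → (φ(5),φ(6)) = (3,8) ∈ E(G2) ✓
  (6,8) → (φ(6),φ(8)) = (2,3) ∈ E(G2) ✓
  (6,9) → (φ(6),φ(9)) = (0,3) ∈ E(G2) ✓
  (7,8) → (φ(7),φ(8)) = (2,5) ∈ E(G2) ✓
  (8,9) → (φ(8),φ(9)) = (0,2) ∈ E(G2) ✓
All 22 edges of G1 map to edges of G2, and |E(G1)| = |E(G2)| = 22, so φ is a bijection on edges as well as vertices. Hence G1 ≅ G2.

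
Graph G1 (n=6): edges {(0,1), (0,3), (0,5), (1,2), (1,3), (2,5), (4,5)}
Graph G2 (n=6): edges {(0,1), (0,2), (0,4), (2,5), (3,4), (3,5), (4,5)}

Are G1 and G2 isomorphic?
Yes, isomorphic

The graphs are isomorphic.
One valid mapping φ: V(G1) → V(G2): 0→4, 1→5, 2→2, 3→3, 4→1, 5→0

Verify φ preserves adjacency — for each edge of G1, its image is an edge of G2:
  (0,1) → (φ(0),φ(1)) = (4,5) ∈ E(G2) ✓
  (0,3) → (φ(0),φ(3)) = (3,4) ∈ E(G2) ✓
  (0,5) → (φ(0),φ(5)) = (0,4) ∈ E(G2) ✓
  (1,2) → (φ(1),φ(2)) = (2,5) ∈ E(G2) ✓
  (1,3) → (φ(1),φ(3)) = (3,5) ∈ E(G2) ✓
  (2,5) → (φ(2),φ(5)) = (0,2) ∈ E(G2) ✓
  (4,5) → (φ(4),φ(5)) = (0,1) ∈ E(G2) ✓
All 7 edges of G1 map to edges of G2, and |E(G1)| = |E(G2)| = 7, so φ is a bijection on edges as well as vertices. Hence G1 ≅ G2.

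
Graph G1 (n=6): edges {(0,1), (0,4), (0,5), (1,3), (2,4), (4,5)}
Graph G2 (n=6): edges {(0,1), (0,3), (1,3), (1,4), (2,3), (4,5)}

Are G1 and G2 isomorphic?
Yes, isomorphic

The graphs are isomorphic.
One valid mapping φ: V(G1) → V(G2): 0→1, 1→4, 2→2, 3→5, 4→3, 5→0

Verify φ preserves adjacency — for each edge of G1, its image is an edge of G2:
  (0,1) → (φ(0),φ(1)) = (1,4) ∈ E(G2) ✓
  (0,4) → (φ(0),φ(4)) = (1,3) ∈ E(G2) ✓
  (0,5) → (φ(0),φ(5)) = (0,1) ∈ E(G2) ✓
  (1,3) → (φ(1),φ(3)) = (4,5) ∈ E(G2) ✓
  (2,4) → (φ(2),φ(4)) = (2,3) ∈ E(G2) ✓
  (4,5) → (φ(4),φ(5)) = (0,3) ∈ E(G2) ✓
All 6 edges of G1 map to edges of G2, and |E(G1)| = |E(G2)| = 6, so φ is a bijection on edges as well as vertices. Hence G1 ≅ G2.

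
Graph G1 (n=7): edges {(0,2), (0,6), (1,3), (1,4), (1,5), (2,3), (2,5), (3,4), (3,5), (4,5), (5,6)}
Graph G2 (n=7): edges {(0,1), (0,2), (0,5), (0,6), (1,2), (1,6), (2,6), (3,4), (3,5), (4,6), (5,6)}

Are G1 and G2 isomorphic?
Yes, isomorphic

The graphs are isomorphic.
One valid mapping φ: V(G1) → V(G2): 0→3, 1→2, 2→5, 3→0, 4→1, 5→6, 6→4

Verify φ preserves adjacency — for each edge of G1, its image is an edge of G2:
  (0,2) → (φ(0),φ(2)) = (3,5) ∈ E(G2) ✓
  (0,6) → (φ(0),φ(6)) = (3,4) ∈ E(G2) ✓
  (1,3) → (φ(1),φ(3)) = (0,2) ∈ E(G2) ✓
  (1,4) → (φ(1),φ(4)) = (1,2) ∈ E(G2) ✓
  (1,5) → (φ(1),φ(5)) = (2,6) ∈ E(G2) ✓
  (2,3) → (φ(2),φ(3)) = (0,5) ∈ E(G2) ✓
  (2,5) → (φ(2),φ(5)) = (5,6) ∈ E(G2) ✓
  (3,4) → (φ(3),φ(4)) = (0,1) ∈ E(G2) ✓
  (3,5) → (φ(3),φ(5)) = (0,6) ∈ E(G2) ✓
  (4,5) → (φ(4),φ(5)) = (1,6) ∈ E(G2) ✓
  (5,6) → (φ(5),φ(6)) = (4,6) ∈ E(G2) ✓
All 11 edges of G1 map to edges of G2, and |E(G1)| = |E(G2)| = 11, so φ is a bijection on edges as well as vertices. Hence G1 ≅ G2.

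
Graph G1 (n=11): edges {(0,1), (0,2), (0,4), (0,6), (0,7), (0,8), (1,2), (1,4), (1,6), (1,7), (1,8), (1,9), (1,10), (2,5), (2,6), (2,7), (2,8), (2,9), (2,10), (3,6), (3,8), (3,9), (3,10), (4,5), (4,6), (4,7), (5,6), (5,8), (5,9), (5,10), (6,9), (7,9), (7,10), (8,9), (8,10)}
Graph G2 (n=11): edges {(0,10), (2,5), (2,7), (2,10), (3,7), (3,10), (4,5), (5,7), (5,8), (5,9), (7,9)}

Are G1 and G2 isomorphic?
No, not isomorphic

The graphs are NOT isomorphic.

Connected components of G1: 1 component(s) with vertex sets [[0, 1, 2, 3, 4, 5, 6, 7, 8, 9, 10]], sizes [11].
Connected components of G2: 3 component(s) with vertex sets [[1], [6], [0, 2, 3, 4, 5, 7, 8, 9, 10]], sizes [1, 1, 9].
The number of connected components (and the multiset of component sizes) is an isomorphism invariant — an isomorphism maps each component of G1 bijectively onto a component of G2. Since G1 has 1 component(s) and G2 has 3, they cannot be isomorphic.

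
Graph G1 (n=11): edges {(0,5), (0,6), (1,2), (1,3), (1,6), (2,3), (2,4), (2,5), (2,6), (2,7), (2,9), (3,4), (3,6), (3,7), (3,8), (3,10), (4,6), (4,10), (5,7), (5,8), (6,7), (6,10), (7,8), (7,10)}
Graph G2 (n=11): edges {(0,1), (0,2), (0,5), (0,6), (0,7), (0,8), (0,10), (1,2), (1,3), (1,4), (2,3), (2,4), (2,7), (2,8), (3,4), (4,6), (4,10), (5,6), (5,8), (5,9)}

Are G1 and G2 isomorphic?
No, not isomorphic

The graphs are NOT isomorphic.

Counting triangles (3-cliques): G1 has 18, G2 has 9.
Triangle count is an isomorphism invariant, so differing triangle counts rule out isomorphism.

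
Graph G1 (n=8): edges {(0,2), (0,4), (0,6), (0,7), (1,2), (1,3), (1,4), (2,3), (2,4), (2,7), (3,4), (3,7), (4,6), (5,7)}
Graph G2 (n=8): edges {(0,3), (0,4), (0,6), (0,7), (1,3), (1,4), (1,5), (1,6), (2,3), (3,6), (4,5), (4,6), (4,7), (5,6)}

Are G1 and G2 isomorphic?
Yes, isomorphic

The graphs are isomorphic.
One valid mapping φ: V(G1) → V(G2): 0→0, 1→5, 2→6, 3→1, 4→4, 5→2, 6→7, 7→3

Verify φ preserves adjacency — for each edge of G1, its image is an edge of G2:
  (0,2) → (φ(0),φ(2)) = (0,6) ∈ E(G2) ✓
  (0,4) → (φ(0),φ(4)) = (0,4) ∈ E(G2) ✓
  (0,6) → (φ(0),φ(6)) = (0,7) ∈ E(G2) ✓
  (0,7) → (φ(0),φ(7)) = (0,3) ∈ E(G2) ✓
  (1,2) → (φ(1),φ(2)) = (5,6) ∈ E(G2) ✓
  (1,3) → (φ(1),φ(3)) = (1,5) ∈ E(G2) ✓
  (1,4) → (φ(1),φ(4)) = (4,5) ∈ E(G2) ✓
  (2,3) → (φ(2),φ(3)) = (1,6) ∈ E(G2) ✓
  (2,4) → (φ(2),φ(4)) = (4,6) ∈ E(G2) ✓
  (2,7) → (φ(2),φ(7)) = (3,6) ∈ E(G2) ✓
  (3,4) → (φ(3),φ(4)) = (1,4) ∈ E(G2) ✓
  (3,7) → (φ(3),φ(7)) = (1,3) ∈ E(G2) ✓
  (4,6) → (φ(4),φ(6)) = (4,7) ∈ E(G2) ✓
  (5,7) → (φ(5),φ(7)) = (2,3) ∈ E(G2) ✓
All 14 edges of G1 map to edges of G2, and |E(G1)| = |E(G2)| = 14, so φ is a bijection on edges as well as vertices. Hence G1 ≅ G2.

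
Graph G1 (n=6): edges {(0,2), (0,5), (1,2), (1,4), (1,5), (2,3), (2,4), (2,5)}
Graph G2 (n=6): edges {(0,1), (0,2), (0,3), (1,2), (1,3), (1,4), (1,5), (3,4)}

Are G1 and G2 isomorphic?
Yes, isomorphic

The graphs are isomorphic.
One valid mapping φ: V(G1) → V(G2): 0→2, 1→3, 2→1, 3→5, 4→4, 5→0

Verify φ preserves adjacency — for each edge of G1, its image is an edge of G2:
  (0,2) → (φ(0),φ(2)) = (1,2) ∈ E(G2) ✓
  (0,5) → (φ(0),φ(5)) = (0,2) ∈ E(G2) ✓
  (1,2) → (φ(1),φ(2)) = (1,3) ∈ E(G2) ✓
  (1,4) → (φ(1),φ(4)) = (3,4) ∈ E(G2) ✓
  (1,5) → (φ(1),φ(5)) = (0,3) ∈ E(G2) ✓
  (2,3) → (φ(2),φ(3)) = (1,5) ∈ E(G2) ✓
  (2,4) → (φ(2),φ(4)) = (1,4) ∈ E(G2) ✓
  (2,5) → (φ(2),φ(5)) = (0,1) ∈ E(G2) ✓
All 8 edges of G1 map to edges of G2, and |E(G1)| = |E(G2)| = 8, so φ is a bijection on edges as well as vertices. Hence G1 ≅ G2.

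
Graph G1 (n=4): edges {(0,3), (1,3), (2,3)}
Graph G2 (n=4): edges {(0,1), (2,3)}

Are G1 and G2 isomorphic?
No, not isomorphic

The graphs are NOT isomorphic.

Connected components of G1: 1 component(s) with vertex sets [[0, 1, 2, 3]], sizes [4].
Connected components of G2: 2 component(s) with vertex sets [[0, 1], [2, 3]], sizes [2, 2].
The number of connected components (and the multiset of component sizes) is an isomorphism invariant — an isomorphism maps each component of G1 bijectively onto a component of G2. Since G1 has 1 component(s) and G2 has 2, they cannot be isomorphic.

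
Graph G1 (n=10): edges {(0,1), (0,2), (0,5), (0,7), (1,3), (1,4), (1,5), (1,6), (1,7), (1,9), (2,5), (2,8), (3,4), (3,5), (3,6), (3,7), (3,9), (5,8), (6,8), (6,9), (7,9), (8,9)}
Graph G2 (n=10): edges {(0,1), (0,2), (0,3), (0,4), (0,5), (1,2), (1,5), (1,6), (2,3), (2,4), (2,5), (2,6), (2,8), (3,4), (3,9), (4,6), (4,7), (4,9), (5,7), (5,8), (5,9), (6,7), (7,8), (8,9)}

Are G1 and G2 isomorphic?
No, not isomorphic

The graphs are NOT isomorphic.

Degrees in G1: deg(0)=4, deg(1)=7, deg(2)=3, deg(3)=6, deg(4)=2, deg(5)=5, deg(6)=4, deg(7)=4, deg(8)=4, deg(9)=5.
Sorted degree sequence of G1: [7, 6, 5, 5, 4, 4, 4, 4, 3, 2].
Degrees in G2: deg(0)=5, deg(1)=4, deg(2)=7, deg(3)=4, deg(4)=6, deg(5)=6, deg(6)=4, deg(7)=4, deg(8)=4, deg(9)=4.
Sorted degree sequence of G2: [7, 6, 6, 5, 4, 4, 4, 4, 4, 4].
The (sorted) degree sequence is an isomorphism invariant, so since G1 and G2 have different degree sequences they cannot be isomorphic.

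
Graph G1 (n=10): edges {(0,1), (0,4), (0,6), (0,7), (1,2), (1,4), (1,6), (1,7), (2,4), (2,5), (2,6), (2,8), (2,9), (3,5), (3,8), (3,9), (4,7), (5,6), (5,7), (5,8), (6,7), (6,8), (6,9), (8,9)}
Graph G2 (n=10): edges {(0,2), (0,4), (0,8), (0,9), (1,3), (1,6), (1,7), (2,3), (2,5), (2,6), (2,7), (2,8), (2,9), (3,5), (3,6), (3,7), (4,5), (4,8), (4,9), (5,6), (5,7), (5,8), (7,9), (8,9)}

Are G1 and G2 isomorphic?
Yes, isomorphic

The graphs are isomorphic.
One valid mapping φ: V(G1) → V(G2): 0→0, 1→8, 2→5, 3→1, 4→4, 5→7, 6→2, 7→9, 8→3, 9→6

Verify φ preserves adjacency — for each edge of G1, its image is an edge of G2:
  (0,1) → (φ(0),φ(1)) = (0,8) ∈ E(G2) ✓
  (0,4) → (φ(0),φ(4)) = (0,4) ∈ E(G2) ✓
  (0,6) → (φ(0),φ(6)) = (0,2) ∈ E(G2) ✓
  (0,7) → (φ(0),φ(7)) = (0,9) ∈ E(G2) ✓
  (1,2) → (φ(1),φ(2)) = (5,8) ∈ E(G2) ✓
  (1,4) → (φ(1),φ(4)) = (4,8) ∈ E(G2) ✓
  (1,6) → (φ(1),φ(6)) = (2,8) ∈ E(G2) ✓
  (1,7) → (φ(1),φ(7)) = (8,9) ∈ E(G2) ✓
  (2,4) → (φ(2),φ(4)) = (4,5) ∈ E(G2) ✓
  (2,5) → (φ(2),φ(5)) = (5,7) ∈ E(G2) ✓
  (2,6) → (φ(2),φ(6)) = (2,5) ∈ E(G2) ✓
  (2,8) → (φ(2),φ(8)) = (3,5) ∈ E(G2) ✓
  (2,9) → (φ(2),φ(9)) = (5,6) ∈ E(G2) ✓
  (3,5) → (φ(3),φ(5)) = (1,7) ∈ E(G2) ✓
  (3,8) → (φ(3),φ(8)) = (1,3) ∈ E(G2) ✓
  (3,9) → (φ(3),φ(9)) = (1,6) ∈ E(G2) ✓
  (4,7) → (φ(4),φ(7)) = (4,9) ∈ E(G2) ✓
  (5,6) → (φ(5),φ(6)) = (2,7) ∈ E(G2) ✓
  (5,7) → (φ(5),φ(7)) = (7,9) ∈ E(G2) ✓
  (5,8) → (φ(5),φ(8)) = (3,7) ∈ E(G2) ✓
  (6,7) → (φ(6),φ(7)) = (2,9) ∈ E(G2) ✓
  (6,8) → (φ(6),φ(8)) = (2,3) ∈ E(G2) ✓
  (6,9) → (φ(6),φ(9)) = (2,6) ∈ E(G2) ✓
  (8,9) → (φ(8),φ(9)) = (3,6) ∈ E(G2) ✓
All 24 edges of G1 map to edges of G2, and |E(G1)| = |E(G2)| = 24, so φ is a bijection on edges as well as vertices. Hence G1 ≅ G2.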